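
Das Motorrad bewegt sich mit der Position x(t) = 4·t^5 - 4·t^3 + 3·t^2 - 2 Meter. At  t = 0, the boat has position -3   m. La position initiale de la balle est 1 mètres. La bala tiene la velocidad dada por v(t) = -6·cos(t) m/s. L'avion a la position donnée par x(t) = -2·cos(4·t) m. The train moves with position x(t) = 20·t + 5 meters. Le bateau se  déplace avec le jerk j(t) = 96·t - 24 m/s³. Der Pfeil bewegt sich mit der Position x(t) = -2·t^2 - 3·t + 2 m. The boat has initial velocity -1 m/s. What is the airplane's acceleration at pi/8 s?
We must differentiate our position equation x(t) = -2·cos(4·t) 2 times. Differentiating position, we get velocity: v(t) = 8·sin(4·t). Taking d/dt of v(t), we find a(t) = 32·cos(4·t). Using a(t) = 32·cos(4·t) and substituting t = pi/8, we find a = 0.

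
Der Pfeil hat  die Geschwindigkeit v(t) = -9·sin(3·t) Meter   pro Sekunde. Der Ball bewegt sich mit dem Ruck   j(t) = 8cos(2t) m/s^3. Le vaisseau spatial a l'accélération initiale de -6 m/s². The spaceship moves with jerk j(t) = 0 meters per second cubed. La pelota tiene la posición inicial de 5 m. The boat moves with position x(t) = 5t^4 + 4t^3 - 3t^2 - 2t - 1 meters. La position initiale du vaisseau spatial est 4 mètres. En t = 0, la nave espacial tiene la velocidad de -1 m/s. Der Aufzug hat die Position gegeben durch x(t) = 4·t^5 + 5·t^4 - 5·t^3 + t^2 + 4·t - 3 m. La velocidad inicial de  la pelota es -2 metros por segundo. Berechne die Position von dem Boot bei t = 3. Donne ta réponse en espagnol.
De la ecuación de la posición x(t) = 5·t^4 + 4·t^3 - 3·t^2 - 2·t - 1, sustituimos t = 3 para obtener x = 479.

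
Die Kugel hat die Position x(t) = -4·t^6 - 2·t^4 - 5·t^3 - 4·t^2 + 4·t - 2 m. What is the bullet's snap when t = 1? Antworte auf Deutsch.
Wir müssen unsere Gleichung für die Position x(t) = -4·t^6 - 2·t^4 - 5·t^3 - 4·t^2 + 4·t - 2 4-mal ableiten. Die Ableitung von der Position ergibt die Geschwindigkeit: v(t) = -24·t^5 - 8·t^3 - 15·t^2 - 8·t + 4. Durch Ableiten von der Geschwindigkeit erhalten wir die Beschleunigung: a(t) = -120·t^4 - 24·t^2 - 30·t - 8. Die Ableitung von der Beschleunigung ergibt den Ruck: j(t) = -480·t^3 - 48·t - 30. Die Ableitung von dem Ruck ergibt den Snap: s(t) = -1440·t^2 - 48. Aus der Gleichung für den Snap s(t) = -1440·t^2 - 48, setzen wir t = 1 ein und erhalten s = -1488.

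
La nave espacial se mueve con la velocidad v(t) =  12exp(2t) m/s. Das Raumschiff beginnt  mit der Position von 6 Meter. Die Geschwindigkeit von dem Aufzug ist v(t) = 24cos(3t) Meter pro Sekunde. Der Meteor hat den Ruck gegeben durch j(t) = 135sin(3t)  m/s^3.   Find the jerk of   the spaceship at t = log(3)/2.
Starting from velocity v(t) = 12·exp(2·t), we take 2 derivatives. Taking d/dt of v(t), we find a(t) = 24·exp(2·t). Taking d/dt of a(t), we find j(t) = 48·exp(2·t). Using j(t) = 48·exp(2·t) and substituting t = log(3)/2, we find j = 144.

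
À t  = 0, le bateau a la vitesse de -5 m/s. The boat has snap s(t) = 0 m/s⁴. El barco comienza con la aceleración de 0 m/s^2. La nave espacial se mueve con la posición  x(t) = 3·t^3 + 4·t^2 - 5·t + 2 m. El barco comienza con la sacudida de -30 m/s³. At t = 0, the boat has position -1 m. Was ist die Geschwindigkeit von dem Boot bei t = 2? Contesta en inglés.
To solve this, we need to take 3 integrals of our snap equation s(t) = 0. Finding the integral of s(t) and using j(0) = -30: j(t) = -30. The antiderivative of jerk, with a(0) = 0, gives acceleration: a(t) = -30·t. The integral of acceleration, with v(0) = -5, gives velocity: v(t) = -15·t^2 - 5. Using v(t) = -15·t^2 - 5 and substituting t = 2, we find v = -65.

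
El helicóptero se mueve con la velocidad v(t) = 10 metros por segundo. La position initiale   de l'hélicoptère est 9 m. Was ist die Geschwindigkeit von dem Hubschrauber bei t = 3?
Mit v(t) = 10 und Einsetzen von t = 3, finden wir v = 10.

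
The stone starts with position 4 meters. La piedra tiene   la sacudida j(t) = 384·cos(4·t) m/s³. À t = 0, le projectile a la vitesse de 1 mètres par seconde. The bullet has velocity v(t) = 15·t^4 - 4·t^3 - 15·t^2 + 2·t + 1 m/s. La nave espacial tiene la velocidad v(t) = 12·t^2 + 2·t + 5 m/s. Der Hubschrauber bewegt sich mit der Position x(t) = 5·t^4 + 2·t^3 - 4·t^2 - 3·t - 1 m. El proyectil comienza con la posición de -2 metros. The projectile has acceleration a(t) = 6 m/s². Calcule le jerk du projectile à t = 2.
Pour résoudre ceci, nous devons prendre 1 dérivée de notre équation de l'accélération a(t) = 6. La dérivée de l'accélération donne le jerk: j(t) = 0. Nous avons le jerk j(t) = 0. En substituant t = 2: j(2) = 0.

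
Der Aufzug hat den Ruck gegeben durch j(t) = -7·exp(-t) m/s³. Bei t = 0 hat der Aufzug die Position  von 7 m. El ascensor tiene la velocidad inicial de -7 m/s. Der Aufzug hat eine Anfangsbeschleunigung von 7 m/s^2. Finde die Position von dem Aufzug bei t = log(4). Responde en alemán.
Wir müssen das Integral unserer Gleichung für den Ruck j(t) = -7·exp(-t) 3-mal finden. Die Stammfunktion von dem Ruck ist die Beschleunigung. Mit a(0) = 7 erhalten wir a(t) = 7·exp(-t). Das Integral von der Beschleunigung, mit v(0) = -7, ergibt die Geschwindigkeit: v(t) = -7·exp(-t). Das Integral von der Geschwindigkeit ist die Position. Mit x(0) = 7 erhalten wir x(t) = 7·exp(-t). Wir haben die Position x(t) = 7·exp(-t). Durch Einsetzen von t = log(4): x(log(4)) = 7/4.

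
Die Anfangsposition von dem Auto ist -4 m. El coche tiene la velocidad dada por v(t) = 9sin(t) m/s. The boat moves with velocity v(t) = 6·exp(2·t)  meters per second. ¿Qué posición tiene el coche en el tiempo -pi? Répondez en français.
Nous devons trouver la primitive de notre équation de la vitesse v(t) = 9·sin(t) 1 fois. En intégrant la vitesse et en utilisant la condition initiale x(0) = -4, nous obtenons x(t) = 5 - 9·cos(t). En utilisant x(t) = 5 - 9·cos(t) et en substituant t = -pi, nous trouvons x = 14.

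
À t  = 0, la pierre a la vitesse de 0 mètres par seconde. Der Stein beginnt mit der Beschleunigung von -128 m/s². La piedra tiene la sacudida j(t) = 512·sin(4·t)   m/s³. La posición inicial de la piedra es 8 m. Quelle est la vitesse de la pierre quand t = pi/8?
Pour résoudre ceci, nous devons prendre 2 primitives de notre équation du jerk j(t) = 512·sin(4·t). En intégrant le jerk et en utilisant la condition initiale a(0) = -128, nous obtenons a(t) = -128·cos(4·t). En prenant ∫a(t)dt et en appliquant v(0) = 0, nous trouvons v(t) = -32·sin(4·t). En utilisant v(t) = -32·sin(4·t) et en substituant t = pi/8, nous trouvons v = -32.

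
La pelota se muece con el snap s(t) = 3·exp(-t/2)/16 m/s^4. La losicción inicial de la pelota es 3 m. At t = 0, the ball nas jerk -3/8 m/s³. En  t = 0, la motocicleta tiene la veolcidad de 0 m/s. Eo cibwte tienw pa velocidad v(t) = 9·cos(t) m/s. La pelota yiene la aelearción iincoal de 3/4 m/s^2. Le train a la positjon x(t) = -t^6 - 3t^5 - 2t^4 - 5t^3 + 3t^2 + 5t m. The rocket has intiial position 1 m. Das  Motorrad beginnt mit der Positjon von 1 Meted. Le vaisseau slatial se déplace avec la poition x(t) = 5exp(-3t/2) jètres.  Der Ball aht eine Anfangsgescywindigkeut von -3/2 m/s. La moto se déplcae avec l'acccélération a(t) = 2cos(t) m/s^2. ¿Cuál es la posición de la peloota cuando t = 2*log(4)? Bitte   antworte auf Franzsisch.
En partant du snap s(t) = 3·exp(-t/2)/16, nous prenons 4 primitives. En prenant ∫s(t)dt et en appliquant j(0) = -3/8, nous trouvons j(t) = -3·exp(-t/2)/8. En prenant ∫j(t)dt et en appliquant a(0) = 3/4, nous trouvons a(t) = 3·exp(-t/2)/4. En prenant ∫a(t)dt et en appliquant v(0) = -3/2, nous trouvons v(t) = -3·exp(-t/2)/2. En prenant ∫v(t)dt et en appliquant x(0) = 3, nous trouvons x(t) = 3·exp(-t/2). Nous avons la position x(t) = 3·exp(-t/2). En substituant t = 2*log(4): x(2*log(4)) = 3/4.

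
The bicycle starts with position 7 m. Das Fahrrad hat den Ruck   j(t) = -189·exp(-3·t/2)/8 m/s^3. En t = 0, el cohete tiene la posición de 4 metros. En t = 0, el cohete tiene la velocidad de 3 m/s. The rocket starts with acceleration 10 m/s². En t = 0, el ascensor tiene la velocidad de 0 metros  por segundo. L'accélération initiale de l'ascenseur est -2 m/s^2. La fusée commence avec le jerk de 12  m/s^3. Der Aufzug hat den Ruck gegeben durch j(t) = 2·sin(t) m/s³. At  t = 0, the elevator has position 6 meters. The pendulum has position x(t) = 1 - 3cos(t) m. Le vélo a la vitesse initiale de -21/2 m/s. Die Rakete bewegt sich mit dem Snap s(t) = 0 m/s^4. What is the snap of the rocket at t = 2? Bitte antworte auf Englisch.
From the given snap equation s(t) = 0, we substitute t = 2 to get s = 0.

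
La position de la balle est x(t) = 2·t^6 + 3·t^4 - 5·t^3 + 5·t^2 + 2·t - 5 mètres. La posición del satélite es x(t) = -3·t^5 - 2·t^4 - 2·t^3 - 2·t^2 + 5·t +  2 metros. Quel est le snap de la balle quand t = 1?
Pour résoudre ceci, nous devons prendre 4 dérivées de notre équation de la position x(t) = 2·t^6 + 3·t^4 - 5·t^3 + 5·t^2 + 2·t - 5. En prenant d/dt de x(t), nous trouvons v(t) = 12·t^5 + 12·t^3 - 15·t^2 + 10·t + 2. La dérivée de la vitesse donne l'accélération: a(t) = 60·t^4 + 36·t^2 - 30·t + 10. En prenant d/dt de a(t), nous trouvons j(t) = 240·t^3 + 72·t - 30. La dérivée du jerk donne le snap: s(t) = 720·t^2 + 72. Nous avons le snap s(t) = 720·t^2 + 72. En substituant t = 1: s(1) = 792.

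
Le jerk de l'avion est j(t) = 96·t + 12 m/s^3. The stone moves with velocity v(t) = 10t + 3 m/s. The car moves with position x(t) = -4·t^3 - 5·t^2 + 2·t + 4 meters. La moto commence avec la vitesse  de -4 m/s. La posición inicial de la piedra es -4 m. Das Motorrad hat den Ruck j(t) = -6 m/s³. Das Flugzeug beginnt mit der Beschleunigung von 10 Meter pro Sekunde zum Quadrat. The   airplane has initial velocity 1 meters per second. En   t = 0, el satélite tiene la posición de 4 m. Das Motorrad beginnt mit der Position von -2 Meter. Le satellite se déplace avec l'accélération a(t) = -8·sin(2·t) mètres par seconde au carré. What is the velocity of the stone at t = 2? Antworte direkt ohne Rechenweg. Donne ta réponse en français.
v(2) = 23.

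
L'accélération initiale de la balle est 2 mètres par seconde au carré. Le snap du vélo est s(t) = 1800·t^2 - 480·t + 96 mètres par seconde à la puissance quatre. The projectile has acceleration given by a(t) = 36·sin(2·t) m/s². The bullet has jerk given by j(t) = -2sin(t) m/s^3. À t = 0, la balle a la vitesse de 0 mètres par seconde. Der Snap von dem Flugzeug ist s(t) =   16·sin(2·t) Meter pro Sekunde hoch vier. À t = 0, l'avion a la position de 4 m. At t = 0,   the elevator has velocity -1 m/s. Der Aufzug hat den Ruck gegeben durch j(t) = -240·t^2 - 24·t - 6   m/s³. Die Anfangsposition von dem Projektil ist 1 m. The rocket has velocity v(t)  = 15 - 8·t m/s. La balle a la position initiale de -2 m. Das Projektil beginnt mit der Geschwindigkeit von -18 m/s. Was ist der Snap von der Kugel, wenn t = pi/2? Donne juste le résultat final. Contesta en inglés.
At t = pi/2, s = 0.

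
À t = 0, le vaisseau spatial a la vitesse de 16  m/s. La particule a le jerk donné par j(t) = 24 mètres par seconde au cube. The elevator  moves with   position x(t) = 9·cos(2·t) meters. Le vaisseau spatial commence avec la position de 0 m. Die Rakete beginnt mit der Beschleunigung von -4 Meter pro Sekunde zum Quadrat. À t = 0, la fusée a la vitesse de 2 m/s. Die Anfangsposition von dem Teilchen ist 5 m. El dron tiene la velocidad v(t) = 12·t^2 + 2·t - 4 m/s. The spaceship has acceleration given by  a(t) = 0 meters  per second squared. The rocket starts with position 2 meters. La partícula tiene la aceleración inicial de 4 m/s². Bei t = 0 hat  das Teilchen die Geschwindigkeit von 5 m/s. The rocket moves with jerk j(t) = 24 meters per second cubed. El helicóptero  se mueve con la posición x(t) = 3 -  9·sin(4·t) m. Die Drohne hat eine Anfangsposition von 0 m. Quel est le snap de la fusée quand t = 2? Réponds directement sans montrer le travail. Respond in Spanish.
En t = 2, s = 0.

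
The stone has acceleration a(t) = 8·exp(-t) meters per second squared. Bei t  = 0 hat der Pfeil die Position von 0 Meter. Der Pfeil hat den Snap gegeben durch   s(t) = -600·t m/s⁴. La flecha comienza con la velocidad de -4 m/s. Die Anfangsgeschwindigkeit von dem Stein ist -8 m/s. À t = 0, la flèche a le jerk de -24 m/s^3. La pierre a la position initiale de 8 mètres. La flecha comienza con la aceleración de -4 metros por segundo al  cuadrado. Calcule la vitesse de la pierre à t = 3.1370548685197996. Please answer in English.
We must find the integral of our acceleration equation a(t) = 8·exp(-t) 1 time. The integral of acceleration, with v(0) = -8, gives velocity: v(t) = -8·exp(-t). Using v(t) = -8·exp(-t) and substituting t = 3.1370548685197996, we find v = -0.347283674641503.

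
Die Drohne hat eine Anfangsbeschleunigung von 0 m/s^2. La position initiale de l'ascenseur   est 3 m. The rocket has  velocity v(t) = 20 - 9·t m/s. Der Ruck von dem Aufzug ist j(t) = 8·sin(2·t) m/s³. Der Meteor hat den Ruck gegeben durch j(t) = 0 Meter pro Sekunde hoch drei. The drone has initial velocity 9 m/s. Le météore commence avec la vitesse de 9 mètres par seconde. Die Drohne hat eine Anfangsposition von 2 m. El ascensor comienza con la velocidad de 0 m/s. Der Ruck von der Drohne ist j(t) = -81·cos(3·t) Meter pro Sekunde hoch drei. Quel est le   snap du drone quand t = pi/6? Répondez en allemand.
Ausgehend von dem Ruck j(t) = -81·cos(3·t), nehmen wir 1 Ableitung. Durch Ableiten von dem Ruck erhalten wir den Snap: s(t) = 243·sin(3·t). Wir haben den Snap s(t) = 243·sin(3·t). Durch Einsetzen von t = pi/6: s(pi/6) = 243.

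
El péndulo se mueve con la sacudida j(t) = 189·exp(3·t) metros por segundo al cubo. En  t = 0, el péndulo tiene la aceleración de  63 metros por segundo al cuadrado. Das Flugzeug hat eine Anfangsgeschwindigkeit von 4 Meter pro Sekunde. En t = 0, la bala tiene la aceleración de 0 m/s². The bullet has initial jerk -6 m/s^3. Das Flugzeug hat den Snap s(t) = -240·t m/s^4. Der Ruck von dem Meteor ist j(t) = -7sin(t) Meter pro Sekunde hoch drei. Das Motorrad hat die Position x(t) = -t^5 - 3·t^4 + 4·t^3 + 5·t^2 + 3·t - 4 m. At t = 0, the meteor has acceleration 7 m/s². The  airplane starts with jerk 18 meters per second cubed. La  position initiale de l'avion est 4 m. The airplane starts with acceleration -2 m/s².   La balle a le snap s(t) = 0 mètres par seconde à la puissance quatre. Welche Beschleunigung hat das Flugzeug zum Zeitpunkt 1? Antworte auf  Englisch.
We must find the integral of our snap equation s(t) = -240·t 2 times. Integrating snap and using the initial condition j(0) = 18, we get j(t) = 18 - 120·t^2. Integrating jerk and using the initial condition a(0) = -2, we get a(t) = -40·t^3 + 18·t - 2. Using a(t) = -40·t^3 + 18·t - 2 and substituting t = 1, we find a = -24.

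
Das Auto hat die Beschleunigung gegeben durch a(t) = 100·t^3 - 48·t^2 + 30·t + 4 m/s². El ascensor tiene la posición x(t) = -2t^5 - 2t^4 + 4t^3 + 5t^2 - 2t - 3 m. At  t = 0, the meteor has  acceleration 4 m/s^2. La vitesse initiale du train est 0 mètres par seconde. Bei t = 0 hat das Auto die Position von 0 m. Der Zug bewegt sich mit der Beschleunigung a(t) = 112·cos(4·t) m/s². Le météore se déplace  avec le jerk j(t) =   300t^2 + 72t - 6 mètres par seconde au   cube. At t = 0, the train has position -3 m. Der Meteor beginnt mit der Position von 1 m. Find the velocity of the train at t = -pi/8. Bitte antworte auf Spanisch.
Partiendo de la aceleración a(t) = 112·cos(4·t), tomamos 1 integral. La antiderivada de la aceleración, con v(0) = 0, da la velocidad: v(t) = 28·sin(4·t). De la ecuación de la velocidad v(t) = 28·sin(4·t), sustituimos t = -pi/8 para obtener v = -28.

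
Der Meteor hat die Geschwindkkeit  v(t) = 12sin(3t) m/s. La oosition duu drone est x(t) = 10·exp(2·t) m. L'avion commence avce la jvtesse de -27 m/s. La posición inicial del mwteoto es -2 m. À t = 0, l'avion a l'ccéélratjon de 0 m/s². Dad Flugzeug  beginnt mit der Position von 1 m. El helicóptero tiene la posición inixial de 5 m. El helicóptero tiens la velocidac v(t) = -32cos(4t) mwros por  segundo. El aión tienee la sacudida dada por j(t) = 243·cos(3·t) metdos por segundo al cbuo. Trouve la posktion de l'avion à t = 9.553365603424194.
Pour résoudre ceci, nous devons prendre 3 primitives de notre équation du jerk j(t) = 243·cos(3·t). En intégrant le jerk et en utilisant la condition initiale a(0) = 0, nous obtenons a(t) = 81·sin(3·t). En prenant ∫a(t)dt et en appliquant v(0) = -27, nous trouvons v(t) = -27·cos(3·t). La primitive de la vitesse, avec x(0) = 1, donne la position: x(t) = 1 - 9·sin(3·t). De l'équation de la position x(t) = 1 - 9·sin(3·t), nous substituons t = 9.553365603424194 pour obtenir x = 4.38639497039618.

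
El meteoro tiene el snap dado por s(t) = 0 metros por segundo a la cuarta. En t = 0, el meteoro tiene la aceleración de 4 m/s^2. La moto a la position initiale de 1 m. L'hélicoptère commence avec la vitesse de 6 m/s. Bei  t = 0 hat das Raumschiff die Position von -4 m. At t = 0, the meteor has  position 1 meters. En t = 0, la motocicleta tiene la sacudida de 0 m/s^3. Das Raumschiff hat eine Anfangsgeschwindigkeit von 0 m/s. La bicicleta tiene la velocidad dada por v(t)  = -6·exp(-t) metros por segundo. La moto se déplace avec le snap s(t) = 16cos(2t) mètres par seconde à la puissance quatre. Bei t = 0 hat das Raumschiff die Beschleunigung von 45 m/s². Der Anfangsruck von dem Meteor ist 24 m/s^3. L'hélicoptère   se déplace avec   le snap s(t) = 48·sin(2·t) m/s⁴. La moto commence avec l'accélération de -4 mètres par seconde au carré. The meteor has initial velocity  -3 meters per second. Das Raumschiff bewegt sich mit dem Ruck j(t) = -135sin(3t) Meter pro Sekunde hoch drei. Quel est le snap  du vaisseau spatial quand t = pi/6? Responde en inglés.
Starting from jerk j(t) = -135·sin(3·t), we take 1 derivative. Taking d/dt of j(t), we find s(t) = -405·cos(3·t). We have snap s(t) = -405·cos(3·t). Substituting t = pi/6: s(pi/6) = 0.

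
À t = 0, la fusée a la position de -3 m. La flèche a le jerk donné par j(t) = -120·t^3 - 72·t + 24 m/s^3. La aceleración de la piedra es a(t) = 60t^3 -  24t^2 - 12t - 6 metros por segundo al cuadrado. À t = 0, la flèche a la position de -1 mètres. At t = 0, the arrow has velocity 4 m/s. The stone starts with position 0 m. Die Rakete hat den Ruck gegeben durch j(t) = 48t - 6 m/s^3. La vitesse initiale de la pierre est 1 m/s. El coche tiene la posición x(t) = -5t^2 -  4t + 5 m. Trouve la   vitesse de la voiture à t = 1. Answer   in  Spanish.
Partiendo de la posición x(t) = -5·t^2 - 4·t + 5, tomamos 1 derivada. La derivada de la posición da la velocidad: v(t) = -10·t - 4. Usando v(t) = -10·t - 4 y sustituyendo t = 1, encontramos v = -14.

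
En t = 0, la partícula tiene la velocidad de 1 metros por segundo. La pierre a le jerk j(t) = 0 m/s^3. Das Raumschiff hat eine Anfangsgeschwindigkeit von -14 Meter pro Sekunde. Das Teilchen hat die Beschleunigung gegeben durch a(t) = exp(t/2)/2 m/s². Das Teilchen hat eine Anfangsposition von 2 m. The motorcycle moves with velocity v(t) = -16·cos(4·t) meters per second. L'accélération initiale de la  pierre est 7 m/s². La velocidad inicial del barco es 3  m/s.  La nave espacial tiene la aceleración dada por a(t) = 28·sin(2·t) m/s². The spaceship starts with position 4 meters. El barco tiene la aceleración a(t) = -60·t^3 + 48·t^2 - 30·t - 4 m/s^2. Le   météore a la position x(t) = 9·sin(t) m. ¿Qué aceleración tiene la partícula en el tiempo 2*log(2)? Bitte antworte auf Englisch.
Using a(t) = exp(t/2)/2 and substituting t = 2*log(2), we find a = 1.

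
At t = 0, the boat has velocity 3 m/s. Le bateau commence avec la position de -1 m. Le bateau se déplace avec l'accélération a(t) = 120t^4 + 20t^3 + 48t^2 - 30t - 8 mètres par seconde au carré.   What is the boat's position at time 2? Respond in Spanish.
Necesitamos integrar nuestra ecuación de la aceleración a(t) = 120·t^4 + 20·t^3 + 48·t^2 - 30·t - 8 2 veces. Tomando ∫a(t)dt y aplicando v(0) = 3, encontramos v(t) = 24·t^5 + 5·t^4 + 16·t^3 - 15·t^2 - 8·t + 3. Integrando la velocidad y usando la condición inicial x(0) = -1, obtenemos x(t) = 4·t^6 + t^5 + 4·t^4 - 5·t^3 - 4·t^2 + 3·t - 1. De la ecuación de la posición x(t) = 4·t^6 + t^5 + 4·t^4 - 5·t^3 - 4·t^2 + 3·t - 1, sustituimos t = 2 para obtener x = 301.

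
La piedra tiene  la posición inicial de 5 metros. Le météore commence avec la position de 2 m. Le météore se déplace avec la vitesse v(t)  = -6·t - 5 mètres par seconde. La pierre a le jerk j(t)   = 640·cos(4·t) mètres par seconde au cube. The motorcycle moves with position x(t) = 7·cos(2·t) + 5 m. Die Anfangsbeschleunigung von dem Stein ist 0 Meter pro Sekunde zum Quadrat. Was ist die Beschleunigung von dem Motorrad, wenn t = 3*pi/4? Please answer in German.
Ausgehend von der Position x(t) = 7·cos(2·t) + 5, nehmen wir 2 Ableitungen. Durch Ableiten von der Position erhalten wir die Geschwindigkeit: v(t) = -14·sin(2·t). Mit d/dt von v(t) finden wir a(t) = -28·cos(2·t). Aus der Gleichung für die Beschleunigung a(t) = -28·cos(2·t), setzen wir t = 3*pi/4 ein und erhalten a = 0.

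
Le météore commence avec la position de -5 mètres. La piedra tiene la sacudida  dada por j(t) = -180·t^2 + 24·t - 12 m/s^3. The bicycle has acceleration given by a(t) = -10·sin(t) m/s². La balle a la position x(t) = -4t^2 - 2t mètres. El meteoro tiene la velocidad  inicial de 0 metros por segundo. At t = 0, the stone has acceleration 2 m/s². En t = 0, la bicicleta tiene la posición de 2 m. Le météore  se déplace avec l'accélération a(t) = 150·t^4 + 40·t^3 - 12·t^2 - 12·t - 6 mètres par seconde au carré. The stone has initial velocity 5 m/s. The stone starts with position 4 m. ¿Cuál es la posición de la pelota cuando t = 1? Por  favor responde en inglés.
From the given position equation x(t) = -4·t^2 - 2·t, we substitute t = 1 to get x = -6.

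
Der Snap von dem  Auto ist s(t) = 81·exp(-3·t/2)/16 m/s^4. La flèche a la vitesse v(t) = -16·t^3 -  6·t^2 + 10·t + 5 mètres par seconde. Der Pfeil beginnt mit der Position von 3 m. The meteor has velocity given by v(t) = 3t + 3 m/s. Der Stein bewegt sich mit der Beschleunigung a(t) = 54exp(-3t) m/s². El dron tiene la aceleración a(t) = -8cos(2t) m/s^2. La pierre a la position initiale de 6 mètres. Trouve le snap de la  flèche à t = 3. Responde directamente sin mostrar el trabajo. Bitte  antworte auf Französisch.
La réponse est -96.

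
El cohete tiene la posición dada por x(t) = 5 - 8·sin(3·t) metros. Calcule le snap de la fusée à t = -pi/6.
En partant de la position x(t) = 5 - 8·sin(3·t), nous prenons 4 dérivées. La dérivée de la position donne la vitesse: v(t) = -24·cos(3·t). En dérivant la vitesse, nous obtenons l'accélération: a(t) = 72·sin(3·t). En dérivant l'accélération, nous obtenons le jerk: j(t) = 216·cos(3·t). La dérivée du jerk donne le snap: s(t) = -648·sin(3·t). En utilisant s(t) = -648·sin(3·t) et en substituant t = -pi/6, nous trouvons s = 648.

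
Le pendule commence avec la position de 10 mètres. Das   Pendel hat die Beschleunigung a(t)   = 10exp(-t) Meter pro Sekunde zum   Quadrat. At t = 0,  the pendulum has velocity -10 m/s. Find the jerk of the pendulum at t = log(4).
We must differentiate our acceleration equation a(t) = 10·exp(-t) 1 time. Differentiating acceleration, we get jerk: j(t) = -10·exp(-t). Using j(t) = -10·exp(-t) and substituting t = log(4), we find j = -5/2.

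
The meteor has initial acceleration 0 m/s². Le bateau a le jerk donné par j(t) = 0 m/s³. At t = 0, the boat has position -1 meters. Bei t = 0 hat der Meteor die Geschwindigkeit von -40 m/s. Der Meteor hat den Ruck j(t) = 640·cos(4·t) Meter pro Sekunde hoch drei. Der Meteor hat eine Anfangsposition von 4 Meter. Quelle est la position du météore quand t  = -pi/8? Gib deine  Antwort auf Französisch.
Pour résoudre ceci, nous devons prendre 3 primitives de notre équation du jerk j(t) = 640·cos(4·t). En intégrant le jerk et en utilisant la condition initiale a(0) = 0, nous obtenons a(t) = 160·sin(4·t). L'intégrale de l'accélération est la vitesse. En utilisant v(0) = -40, nous obtenons v(t) = -40·cos(4·t). En intégrant la vitesse et en utilisant la condition initiale x(0) = 4, nous obtenons x(t) = 4 - 10·sin(4·t). De l'équation de la position x(t) = 4 - 10·sin(4·t), nous substituons t = -pi/8 pour obtenir x = 14.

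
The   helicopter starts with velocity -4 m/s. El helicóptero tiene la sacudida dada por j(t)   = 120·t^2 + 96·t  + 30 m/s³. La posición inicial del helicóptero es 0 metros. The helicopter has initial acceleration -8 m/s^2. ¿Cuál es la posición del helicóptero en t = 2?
Partiendo de la sacudida j(t) = 120·t^2 + 96·t + 30, tomamos 3 integrales. Integrando la sacudida y usando la condición inicial a(0) = -8, obtenemos a(t) = 40·t^3 + 48·t^2 + 30·t - 8. Tomando ∫a(t)dt y aplicando v(0) = -4, encontramos v(t) = 10·t^4 + 16·t^3 + 15·t^2 - 8·t - 4. Tomando ∫v(t)dt y aplicando x(0) = 0, encontramos x(t) = 2·t^5 + 4·t^4 + 5·t^3 - 4·t^2 - 4·t. Usando x(t) = 2·t^5 + 4·t^4 + 5·t^3 - 4·t^2 - 4·t y sustituyendo t = 2, encontramos x = 144.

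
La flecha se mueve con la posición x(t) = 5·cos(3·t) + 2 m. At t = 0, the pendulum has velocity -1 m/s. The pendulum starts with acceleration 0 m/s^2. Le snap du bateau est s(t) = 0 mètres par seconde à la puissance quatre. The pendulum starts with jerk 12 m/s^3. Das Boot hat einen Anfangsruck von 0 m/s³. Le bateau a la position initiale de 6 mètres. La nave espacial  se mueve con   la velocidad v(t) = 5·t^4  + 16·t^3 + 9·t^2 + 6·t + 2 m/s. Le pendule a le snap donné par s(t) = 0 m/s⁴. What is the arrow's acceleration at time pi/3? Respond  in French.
En partant de la position x(t) = 5·cos(3·t) + 2, nous prenons 2 dérivées. En prenant d/dt de x(t), nous trouvons v(t) = -15·sin(3·t). En dérivant la vitesse, nous obtenons l'accélération: a(t) = -45·cos(3·t). De l'équation de l'accélération a(t) = -45·cos(3·t), nous substituons t = pi/3 pour obtenir a = 45.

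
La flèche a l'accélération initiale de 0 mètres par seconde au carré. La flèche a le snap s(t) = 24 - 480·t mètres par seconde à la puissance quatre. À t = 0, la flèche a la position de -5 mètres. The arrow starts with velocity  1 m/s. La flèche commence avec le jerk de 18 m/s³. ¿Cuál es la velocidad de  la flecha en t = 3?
Partiendo del snap s(t) = 24 - 480·t, tomamos 3 integrales. Tomando ∫s(t)dt y aplicando j(0) = 18, encontramos j(t) = -240·t^2 + 24·t + 18. La integral de la sacudida, con a(0) = 0, da la aceleración: a(t) = 2·t·(-40·t^2 + 6·t + 9). Integrando la aceleración y usando la condición inicial v(0) = 1, obtenemos v(t) = -20·t^4 + 4·t^3 + 9·t^2 + 1. De la ecuación de la velocidad v(t) = -20·t^4 + 4·t^3 + 9·t^2 + 1, sustituimos t = 3 para obtener v = -1430.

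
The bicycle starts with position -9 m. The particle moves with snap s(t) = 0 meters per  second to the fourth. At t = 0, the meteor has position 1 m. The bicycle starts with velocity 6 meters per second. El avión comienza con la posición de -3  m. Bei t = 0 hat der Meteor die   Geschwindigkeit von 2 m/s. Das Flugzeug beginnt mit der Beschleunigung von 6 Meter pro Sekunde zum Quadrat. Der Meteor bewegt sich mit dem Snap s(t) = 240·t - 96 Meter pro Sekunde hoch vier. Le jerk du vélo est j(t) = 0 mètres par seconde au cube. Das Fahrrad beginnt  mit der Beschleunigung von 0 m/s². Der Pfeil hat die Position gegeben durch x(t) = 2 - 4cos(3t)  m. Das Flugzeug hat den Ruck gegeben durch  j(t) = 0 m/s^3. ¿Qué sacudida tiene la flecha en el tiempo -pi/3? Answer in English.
To solve this, we need to take 3 derivatives of our position equation x(t) = 2 - 4·cos(3·t). The derivative of position gives velocity: v(t) = 12·sin(3·t). Differentiating velocity, we get acceleration: a(t) = 36·cos(3·t). Taking d/dt of a(t), we find j(t) = -108·sin(3·t). Using j(t) = -108·sin(3·t) and substituting t = -pi/3, we find j = 0.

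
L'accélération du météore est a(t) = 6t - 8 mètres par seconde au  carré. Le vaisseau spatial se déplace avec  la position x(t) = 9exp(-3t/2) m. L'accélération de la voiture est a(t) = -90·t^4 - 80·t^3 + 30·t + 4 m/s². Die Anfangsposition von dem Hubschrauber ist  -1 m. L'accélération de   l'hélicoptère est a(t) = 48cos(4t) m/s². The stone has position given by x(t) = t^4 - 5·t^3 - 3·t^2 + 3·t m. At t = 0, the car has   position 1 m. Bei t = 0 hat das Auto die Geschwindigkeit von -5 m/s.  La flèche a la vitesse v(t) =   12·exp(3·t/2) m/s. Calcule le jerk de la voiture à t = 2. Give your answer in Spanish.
Para resolver esto, necesitamos tomar 1 derivada de nuestra ecuación de la aceleración a(t) = -90·t^4 - 80·t^3 + 30·t + 4. Derivando la aceleración, obtenemos la sacudida: j(t) = -360·t^3 - 240·t^2 + 30. Tenemos la sacudida j(t) = -360·t^3 - 240·t^2 + 30. Sustituyendo t = 2: j(2) = -3810.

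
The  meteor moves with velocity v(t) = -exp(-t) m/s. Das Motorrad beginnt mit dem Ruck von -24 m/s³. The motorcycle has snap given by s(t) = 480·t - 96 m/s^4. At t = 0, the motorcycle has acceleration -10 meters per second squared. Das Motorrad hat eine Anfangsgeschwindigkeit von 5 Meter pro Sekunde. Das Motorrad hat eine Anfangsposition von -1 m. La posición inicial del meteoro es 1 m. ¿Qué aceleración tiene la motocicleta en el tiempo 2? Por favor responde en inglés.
To solve this, we need to take 2 antiderivatives of our snap equation s(t) = 480·t - 96. Finding the antiderivative of s(t) and using j(0) = -24: j(t) = 240·t^2 - 96·t - 24. Taking ∫j(t)dt and applying a(0) = -10, we find a(t) = 80·t^3 - 48·t^2 - 24·t - 10. Using a(t) = 80·t^3 - 48·t^2 - 24·t - 10 and substituting t = 2, we find a = 390.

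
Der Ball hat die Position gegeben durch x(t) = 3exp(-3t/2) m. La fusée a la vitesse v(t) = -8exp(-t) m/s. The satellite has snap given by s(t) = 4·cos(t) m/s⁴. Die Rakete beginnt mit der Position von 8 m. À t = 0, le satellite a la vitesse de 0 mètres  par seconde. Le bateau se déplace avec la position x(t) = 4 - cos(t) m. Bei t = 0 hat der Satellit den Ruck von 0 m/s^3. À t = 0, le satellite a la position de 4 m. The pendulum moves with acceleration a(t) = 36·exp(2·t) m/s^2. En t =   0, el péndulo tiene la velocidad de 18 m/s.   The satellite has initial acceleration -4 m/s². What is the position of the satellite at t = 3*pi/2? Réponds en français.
Nous devons trouver la primitive de notre équation du snap s(t) = 4·cos(t) 4 fois. En prenant ∫s(t)dt et en appliquant j(0) = 0, nous trouvons j(t) = 4·sin(t). L'intégrale du jerk est l'accélération. En utilisant a(0) = -4, nous obtenons a(t) = -4·cos(t). La primitive de l'accélération, avec v(0) = 0, donne la vitesse: v(t) = -4·sin(t). En prenant ∫v(t)dt et en appliquant x(0) = 4, nous trouvons x(t) = 4·cos(t). De l'équation de la position x(t) = 4·cos(t), nous substituons t = 3*pi/2 pour obtenir x = 0.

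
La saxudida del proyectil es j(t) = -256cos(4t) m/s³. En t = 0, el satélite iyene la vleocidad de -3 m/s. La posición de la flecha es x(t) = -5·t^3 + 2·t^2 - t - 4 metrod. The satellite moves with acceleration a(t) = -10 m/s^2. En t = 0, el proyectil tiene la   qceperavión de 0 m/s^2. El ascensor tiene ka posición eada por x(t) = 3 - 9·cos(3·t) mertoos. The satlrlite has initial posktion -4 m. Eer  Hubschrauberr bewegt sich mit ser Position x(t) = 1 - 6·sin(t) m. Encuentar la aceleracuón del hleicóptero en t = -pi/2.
Para resolver esto, necesitamos tomar 2 derivadas de nuestra ecuación de la posición x(t) = 1 - 6·sin(t). Derivando la posición, obtenemos la velocidad: v(t) = -6·cos(t). Tomando d/dt de v(t), encontramos a(t) = 6·sin(t). Usando a(t) = 6·sin(t) y sustituyendo t = -pi/2, encontramos a = -6.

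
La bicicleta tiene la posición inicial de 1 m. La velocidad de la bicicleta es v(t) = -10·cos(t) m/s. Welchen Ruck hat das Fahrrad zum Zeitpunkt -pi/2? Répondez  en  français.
En partant de la vitesse v(t) = -10·cos(t), nous prenons 2 dérivées. En dérivant la vitesse, nous obtenons l'accélération: a(t) = 10·sin(t). La dérivée de l'accélération donne le jerk: j(t) = 10·cos(t). En utilisant j(t) = 10·cos(t) et en substituant t = -pi/2, nous trouvons j = 0.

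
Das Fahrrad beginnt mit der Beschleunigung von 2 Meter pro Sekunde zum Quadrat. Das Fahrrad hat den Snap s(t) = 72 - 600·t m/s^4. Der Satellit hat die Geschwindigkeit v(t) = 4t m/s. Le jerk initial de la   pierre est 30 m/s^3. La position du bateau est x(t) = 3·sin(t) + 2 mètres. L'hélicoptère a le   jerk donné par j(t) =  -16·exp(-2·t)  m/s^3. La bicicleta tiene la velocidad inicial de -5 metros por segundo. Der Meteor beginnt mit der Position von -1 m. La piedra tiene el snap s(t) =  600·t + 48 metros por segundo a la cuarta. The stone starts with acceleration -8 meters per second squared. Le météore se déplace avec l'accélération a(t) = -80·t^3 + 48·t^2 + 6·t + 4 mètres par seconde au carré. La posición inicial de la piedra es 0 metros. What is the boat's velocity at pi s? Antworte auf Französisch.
En partant de la position x(t) = 3·sin(t) + 2, nous prenons 1 dérivée. La dérivée de la position donne la vitesse: v(t) = 3·cos(t). De l'équation de la vitesse v(t) = 3·cos(t), nous substituons t = pi pour obtenir v = -3.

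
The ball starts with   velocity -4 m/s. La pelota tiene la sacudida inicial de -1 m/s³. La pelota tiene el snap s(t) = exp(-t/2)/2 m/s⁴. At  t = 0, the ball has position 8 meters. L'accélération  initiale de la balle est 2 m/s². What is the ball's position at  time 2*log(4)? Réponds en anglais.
To solve this, we need to take 4 integrals of our snap equation s(t) = exp(-t/2)/2. The integral of snap is jerk. Using j(0) = -1, we get j(t) = -exp(-t/2). Integrating jerk and using the initial condition a(0) = 2, we get a(t) = 2·exp(-t/2). Integrating acceleration and using the initial condition v(0) = -4, we get v(t) = -4·exp(-t/2). Finding the integral of v(t) and using x(0) = 8: x(t) = 8·exp(-t/2). Using x(t) = 8·exp(-t/2) and substituting t = 2*log(4), we find x = 2.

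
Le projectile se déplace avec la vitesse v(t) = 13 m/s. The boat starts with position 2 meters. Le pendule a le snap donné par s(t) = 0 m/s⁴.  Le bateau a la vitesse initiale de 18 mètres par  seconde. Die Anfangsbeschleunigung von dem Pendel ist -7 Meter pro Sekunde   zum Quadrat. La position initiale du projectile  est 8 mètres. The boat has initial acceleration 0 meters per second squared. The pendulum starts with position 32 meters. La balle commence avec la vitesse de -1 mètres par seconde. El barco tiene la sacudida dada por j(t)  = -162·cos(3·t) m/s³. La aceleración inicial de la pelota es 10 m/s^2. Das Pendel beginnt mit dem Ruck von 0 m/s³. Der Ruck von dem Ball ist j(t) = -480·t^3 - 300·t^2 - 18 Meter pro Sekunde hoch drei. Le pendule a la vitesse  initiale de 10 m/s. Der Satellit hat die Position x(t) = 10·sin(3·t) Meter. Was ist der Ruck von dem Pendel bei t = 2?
Ausgehend von dem Snap s(t) = 0, nehmen wir 1 Integral. Das Integral von dem Snap ist der Ruck. Mit j(0) = 0 erhalten wir j(t) = 0. Wir haben den Ruck j(t) = 0. Durch Einsetzen von t = 2: j(2) = 0.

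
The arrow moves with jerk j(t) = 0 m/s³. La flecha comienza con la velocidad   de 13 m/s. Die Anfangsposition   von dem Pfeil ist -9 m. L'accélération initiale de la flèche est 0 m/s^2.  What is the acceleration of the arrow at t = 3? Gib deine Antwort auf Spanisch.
Para resolver esto, necesitamos tomar 1 antiderivada de nuestra ecuación de la sacudida j(t) = 0. La antiderivada de la sacudida es la aceleración. Usando a(0) = 0, obtenemos a(t) = 0. De la ecuación de la aceleración a(t) = 0, sustituimos t = 3 para obtener a = 0.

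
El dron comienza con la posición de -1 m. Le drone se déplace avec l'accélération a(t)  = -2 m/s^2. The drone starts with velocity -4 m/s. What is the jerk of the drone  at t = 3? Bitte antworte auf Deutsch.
Wir müssen unsere Gleichung für die Beschleunigung a(t) = -2 1-mal ableiten. Mit d/dt von a(t) finden wir j(t) = 0. Aus der Gleichung für den Ruck j(t) = 0, setzen wir t = 3 ein und erhalten j = 0.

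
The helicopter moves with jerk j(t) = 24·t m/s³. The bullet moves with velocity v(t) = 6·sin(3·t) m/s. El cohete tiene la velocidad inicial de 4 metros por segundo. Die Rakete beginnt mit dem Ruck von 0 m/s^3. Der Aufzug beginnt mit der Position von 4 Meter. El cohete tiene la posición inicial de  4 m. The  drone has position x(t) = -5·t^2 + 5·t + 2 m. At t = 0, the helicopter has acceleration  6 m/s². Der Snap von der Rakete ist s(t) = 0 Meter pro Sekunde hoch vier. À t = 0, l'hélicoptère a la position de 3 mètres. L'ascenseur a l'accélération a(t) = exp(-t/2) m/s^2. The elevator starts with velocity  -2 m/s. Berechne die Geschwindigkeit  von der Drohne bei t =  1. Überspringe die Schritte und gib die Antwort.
Bei t = 1, v = -5.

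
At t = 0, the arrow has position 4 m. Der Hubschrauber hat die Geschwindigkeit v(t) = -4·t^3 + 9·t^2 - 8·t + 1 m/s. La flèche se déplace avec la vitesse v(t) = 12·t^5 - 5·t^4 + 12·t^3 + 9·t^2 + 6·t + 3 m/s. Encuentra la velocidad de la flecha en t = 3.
De la ecuación de la velocidad v(t) = 12·t^5 - 5·t^4 + 12·t^3 + 9·t^2 + 6·t + 3, sustituimos t = 3 para obtener v = 2937.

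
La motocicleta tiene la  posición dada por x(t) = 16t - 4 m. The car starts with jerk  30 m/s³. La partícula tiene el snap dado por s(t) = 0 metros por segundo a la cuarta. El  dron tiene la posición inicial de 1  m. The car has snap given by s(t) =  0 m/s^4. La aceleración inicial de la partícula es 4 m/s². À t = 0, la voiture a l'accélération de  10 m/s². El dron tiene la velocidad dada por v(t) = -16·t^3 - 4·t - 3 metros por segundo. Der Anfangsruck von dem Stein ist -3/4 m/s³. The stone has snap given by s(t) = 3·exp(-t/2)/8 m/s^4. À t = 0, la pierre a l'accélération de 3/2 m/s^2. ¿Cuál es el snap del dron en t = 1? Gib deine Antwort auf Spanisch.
Debemos derivar nuestra ecuación de la velocidad v(t) = -16·t^3 - 4·t - 3 3 veces. La derivada de la velocidad da la aceleración: a(t) = -48·t^2 - 4. Derivando la aceleración, obtenemos la sacudida: j(t) = -96·t. Derivando la sacudida, obtenemos el snap: s(t) = -96. Tenemos el snap s(t) = -96. Sustituyendo t = 1: s(1) = -96.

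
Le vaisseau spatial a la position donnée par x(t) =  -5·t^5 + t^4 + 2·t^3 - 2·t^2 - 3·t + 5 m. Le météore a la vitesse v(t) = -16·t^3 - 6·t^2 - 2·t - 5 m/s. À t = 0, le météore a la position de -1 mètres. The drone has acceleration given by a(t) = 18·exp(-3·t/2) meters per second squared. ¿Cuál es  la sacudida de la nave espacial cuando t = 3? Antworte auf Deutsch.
Wir müssen unsere Gleichung für die Position x(t) = -5·t^5 + t^4 + 2·t^3 - 2·t^2 - 3·t + 5 3-mal ableiten. Durch Ableiten von der Position erhalten wir die Geschwindigkeit: v(t) = -25·t^4 + 4·t^3 + 6·t^2 - 4·t - 3. Durch Ableiten von der Geschwindigkeit erhalten wir die Beschleunigung: a(t) = -100·t^3 + 12·t^2 + 12·t - 4. Die Ableitung von der Beschleunigung ergibt den Ruck: j(t) = -300·t^2 + 24·t + 12. Wir haben den Ruck j(t) = -300·t^2 + 24·t + 12. Durch Einsetzen von t = 3: j(3) = -2616.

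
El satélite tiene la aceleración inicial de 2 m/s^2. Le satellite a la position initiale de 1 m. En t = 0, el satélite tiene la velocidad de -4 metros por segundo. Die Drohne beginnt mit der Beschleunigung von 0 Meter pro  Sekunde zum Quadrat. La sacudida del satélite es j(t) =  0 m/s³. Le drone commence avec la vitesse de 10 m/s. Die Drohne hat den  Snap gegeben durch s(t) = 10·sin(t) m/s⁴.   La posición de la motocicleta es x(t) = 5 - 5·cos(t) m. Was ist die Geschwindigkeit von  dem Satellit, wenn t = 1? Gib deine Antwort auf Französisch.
En partant du jerk j(t) = 0, nous prenons 2 intégrales. En intégrant le jerk et en utilisant la condition initiale a(0) = 2, nous obtenons a(t) = 2. En prenant ∫a(t)dt et en appliquant v(0) = -4, nous trouvons v(t) = 2·t - 4. De l'équation de la vitesse v(t) = 2·t - 4, nous substituons t = 1 pour obtenir v = -2.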